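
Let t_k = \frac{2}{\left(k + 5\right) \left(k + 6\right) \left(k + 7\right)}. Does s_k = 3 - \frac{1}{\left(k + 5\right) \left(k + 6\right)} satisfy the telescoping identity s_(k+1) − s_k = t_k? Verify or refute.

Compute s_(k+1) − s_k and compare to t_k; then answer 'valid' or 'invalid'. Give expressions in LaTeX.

Valid: the claim telescopes to t_k.

s_(k+1) = 3 - 1/((k + 6)*(k + 7))
s_(k+1) − s_k = 2/(k**3 + 18*k**2 + 107*k + 210)
(s_(k+1) − s_k) − t_k = 0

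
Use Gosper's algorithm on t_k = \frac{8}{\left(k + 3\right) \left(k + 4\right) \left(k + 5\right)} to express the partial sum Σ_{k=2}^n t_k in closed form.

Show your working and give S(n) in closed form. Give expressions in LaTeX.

r(k) = (k + 3)/(k + 6) after simplifying.
Normal form (A,B,C) = (k + 3, k + 6, 1).
Set up (k + 3)·f(k+1) − (k + 5)·f(k) − (1) = 0.
deg f ≤ 2 (via 1,1,0).
Solving with deg f ≤ 2: f(k) = k*(k + 7)/24.
R(k) = B(k−1)·f(k)/C(k) = k*(k + 5)*(k + 7)/24; s_k = R·t_k = k*(k + 7)/(3*(k + 3)*(k + 4)).
Δs = 8/(k**3 + 12*k**2 + 47*k + 60), as required.
Σ_(k=2)^n t_k = s_(n+1) − s_(2) = ((n**2 + 9*n + 8)/(3*(n**2 + 9*n + 20))) − (1/5), i.e. 2*(n**2 + 9*n - 10)/(15*(n**2 + 9*n + 20)).

S(n) = \frac{2 \left(n^{2} + 9 n - 10\right)}{15 \left(n^{2} + 9 n + 20\right)}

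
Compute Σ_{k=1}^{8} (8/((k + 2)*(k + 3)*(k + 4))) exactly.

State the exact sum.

Step 1: r(k) = (k + 2)/(k + 5).
Take A(k)=k + 2, B(k)=k + 5, C(k)=1.
Set up (k + 2)·f(k+1) − (k + 4)·f(k) − (1) = 0.
Degrees (1,1,0) ⇒ d ≤ 2.
A polynomial solution: f(k) = k*(k + 5)/12.
Get s_k = R·t_k = 2*k*(k + 5)/(3*(k + 2)*(k + 3)) with R(k) = B(k−1)f(k)/C(k) = k*(k + 4)*(k + 5)/12.
s_(k+1) − s_k = 8/(k**3 + 9*k**2 + 26*k + 24) = t_k.
Sum = s_(9) − s_(1); s_(9) = 7/11, s_(1) = 1/3 ⇒ 10/33.

Σ = 10/33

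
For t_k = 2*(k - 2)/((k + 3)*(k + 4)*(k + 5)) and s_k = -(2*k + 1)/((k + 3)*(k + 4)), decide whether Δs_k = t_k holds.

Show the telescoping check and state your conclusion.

Valid — Δs_k = t_k.

s_(k+1) = (-2*k - 3)/((k + 4)*(k + 5))
s_(k+1) − s_k = 2*(k - 2)/(k**3 + 12*k**2 + 47*k + 60)
(s_(k+1) − s_k) − t_k = 0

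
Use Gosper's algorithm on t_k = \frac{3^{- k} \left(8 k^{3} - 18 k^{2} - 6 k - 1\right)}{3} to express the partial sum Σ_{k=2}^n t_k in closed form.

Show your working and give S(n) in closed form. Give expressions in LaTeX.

S(n) = 3^{- n - 2} \left(20 \cdot 3^{n} - 12 n^{3} - 27 n^{2} - 18 n - 3\right)

Step 1: r(k) = (8*k**3 + 6*k**2 - 18*k - 17)/(3*(8*k**3 - 18*k**2 - 6*k - 1)).
Take A(k)=1/3, B(k)=1, C(k)=k**3 - 9*k**2/4 - 3*k/4 - 1/8.
Key eq: (1/3)·f(k+1) = (1)·f(k) + (k**3 - 9*k**2/4 - 3*k/4 - 1/8).
d = 3 from the (0,0,3) case.
Solve for f: f(k) = -3*k**2*(4*k - 3)/8 (degree 3 ≤ 3).
Then R = B(k−1)f/C = -3*k**2*(4*k - 3)/(8*k**3 - 18*k**2 - 6*k - 1), so s_k = R(k)·t_k = k**2*(3 - 4*k)/3**k.
Verify: (8*k**3 - 18*k**2 - 6*k - 1)/(3*3**k) matches t_k.
Telescope: S(n) = s_(n+1) − s_(2) = 3**(-n - 1)*(-4*n**3 - 9*n**2 - 6*n - 1) − (-20/9) = 3**(-n - 2)*(20*3**n - 12*n**3 - 27*n**2 - 18*n - 3).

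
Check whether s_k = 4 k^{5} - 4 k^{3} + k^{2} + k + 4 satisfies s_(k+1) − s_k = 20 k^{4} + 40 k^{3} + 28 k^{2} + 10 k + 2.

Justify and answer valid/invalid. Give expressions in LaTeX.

s_(k+1) = k + 4*(k + 1)**5 - 4*(k + 1)**3 + (k + 1)**2 + 5
s_(k+1) − s_k = 20*k**4 + 40*k**3 + 28*k**2 + 10*k + 2
(s_(k+1) − s_k) − t_k = 0

valid (s_(k+1) − s_k reduces to t_k)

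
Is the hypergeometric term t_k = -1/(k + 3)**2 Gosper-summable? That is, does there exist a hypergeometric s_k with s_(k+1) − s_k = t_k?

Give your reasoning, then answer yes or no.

No — key equation has no polynomial f.

r(k) = (k + 3)**2/(k + 4)**2 after simplifying.
Normal form (A,B,C) = (k**2 + 6*k + 9, k**2 + 8*k + 16, 1).
f must satisfy (k**2 + 6*k + 9)·f(k+1) − (k**2 + 6*k + 9)·f(k) = 1.
d = 0 from the (2,2,0) case.
Put f(k) = c0: A·f(k+1) − B(k−1)·f(k) − C = -1; need -1 = 0 — inconsistent ⇒ no f, not summable.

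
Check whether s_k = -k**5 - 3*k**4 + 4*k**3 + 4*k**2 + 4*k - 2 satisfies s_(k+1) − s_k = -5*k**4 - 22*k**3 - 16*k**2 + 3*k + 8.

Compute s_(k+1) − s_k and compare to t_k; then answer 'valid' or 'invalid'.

Valid — Δs_k = t_k.

s_(k+1) = -k**5 - 8*k**4 - 18*k**3 - 12*k**2 + 7*k + 6
s_(k+1) − s_k = -5*k**4 - 22*k**3 - 16*k**2 + 3*k + 8
(s_(k+1) − s_k) − t_k = 0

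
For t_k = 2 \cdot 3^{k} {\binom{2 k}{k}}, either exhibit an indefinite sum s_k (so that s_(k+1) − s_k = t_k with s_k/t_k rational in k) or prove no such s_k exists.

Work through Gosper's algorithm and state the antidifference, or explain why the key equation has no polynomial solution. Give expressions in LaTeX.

not Gosper-summable; s_k does not exist

Ratio r(k) = 6*(2*k + 1)/(k + 1).
Factor: A=12*k + 6; B=k + 1; C=1.
Need (12*k + 6)·f(k+1) − (k)·f(k) = 1.
Bound: deg f ≤ -1.
d = -1 < 0 ⇒ no nonzero polynomial f; not summable.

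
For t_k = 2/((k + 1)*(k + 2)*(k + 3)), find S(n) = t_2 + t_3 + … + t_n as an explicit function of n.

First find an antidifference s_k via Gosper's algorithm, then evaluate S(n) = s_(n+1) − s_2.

t_(k+1)/t_k = (k + 1)/(k + 4).
A = k + 1, B = k + 4, C = 1.
Solve (k + 1)·f(k+1) − (k + 3)·f(k) = 1.
Bound: deg f ≤ 2.
Solving with deg f ≤ 2: f(k) = k*(k + 3)/4.
Get s_k = R·t_k = k*(k + 3)/(2*(k + 1)*(k + 2)) with R(k) = B(k−1)f(k)/C(k) = k*(k + 3)**2/4.
Δs = 2/(k**3 + 6*k**2 + 11*k + 6), as required.
Evaluate: s_(n+1) = (n**2 + 5*n + 4)/(2*(n**2 + 5*n + 6)); subtract s_(2) = 5/12 ⇒ S(n) = (n**2 + 5*n - 6)/(12*(n**2 + 5*n + 6)).

S(n) = (n**2 + 5*n - 6)/(12*(n**2 + 5*n + 6))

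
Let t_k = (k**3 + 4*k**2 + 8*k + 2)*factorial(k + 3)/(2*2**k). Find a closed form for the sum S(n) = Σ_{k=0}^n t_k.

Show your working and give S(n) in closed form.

Step 1: r(k) = (k**4 + 11*k**3 + 47*k**2 + 91*k + 60)/(2*(k**3 + 4*k**2 + 8*k + 2)).
Take A(k)=k/2 + 2, B(k)=1, C(k)=k**3 + 4*k**2 + 8*k + 2.
Set up (k/2 + 2)·f(k+1) − (1)·f(k) − (k**3 + 4*k**2 + 8*k + 2) = 0.
d = 2 from the (1,0,3) case.
A polynomial solution: f(k) = 2*(k - 1)*(k + 1).
Get s_k = R·t_k = (k - 1)*(k + 1)*factorial(k + 3)/2**k with R(k) = B(k−1)f(k)/C(k) = 2*(k - 1)*(k + 1)/(k**3 + 4*k**2 + 8*k + 2).
Verify: (k**3 + 4*k**2 + 8*k + 2)*factorial(k + 3)/(2*2**k) matches t_k.
Σ_(k=0)^n t_k = s_(n+1) − s_(0) = (2**(-n - 1)*n*(n + 2)*factorial(n + 4)) − (-6), i.e. 6 + n**2*factorial(n + 4)/(2*2**n) + n*factorial(n + 4)/2**n.

S(n) = 6 + n**2*factorial(n + 4)/(2*2**n) + n*factorial(n + 4)/2**n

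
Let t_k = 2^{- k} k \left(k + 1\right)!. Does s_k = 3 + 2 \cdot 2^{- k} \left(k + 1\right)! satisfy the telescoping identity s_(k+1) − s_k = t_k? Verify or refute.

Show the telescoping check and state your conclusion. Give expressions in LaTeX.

Valid: the claim telescopes to t_k.

s_(k+1) = 2*2**(-k - 1)*factorial(k + 2) + 3
s_(k+1) − s_k = k*factorial(k + 1)/2**k
(s_(k+1) − s_k) − t_k = 0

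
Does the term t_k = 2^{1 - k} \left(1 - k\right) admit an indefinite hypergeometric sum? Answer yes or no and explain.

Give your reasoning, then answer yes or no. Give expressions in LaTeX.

Yes. s_k = 2^{2 - k} k.

Ratio r(k) = k/(2*(k - 1)).
A = 1/2, B = 1, C = k - 1.
f must satisfy (1/2)·f(k+1) − (1)·f(k) = k - 1.
From deg A=0, deg B=0, deg C=1: d=1.
Coefficient equations give f(k) = -2*k.
Certificate R = B(k−1)f/C = -2*k/(k - 1) gives s_k = 2**(2 - k)*k.
Verify: 2**(1 - k)*(1 - k) matches t_k.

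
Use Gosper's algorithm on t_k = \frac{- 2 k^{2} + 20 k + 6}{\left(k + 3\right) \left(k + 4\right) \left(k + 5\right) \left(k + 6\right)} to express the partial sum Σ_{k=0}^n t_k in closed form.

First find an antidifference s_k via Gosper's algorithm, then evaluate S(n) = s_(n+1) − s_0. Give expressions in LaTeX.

S(n) = \frac{n^{3} + 55 n^{2} + 94 n + 40}{20 \left(n^{3} + 15 n^{2} + 74 n + 120\right)}

Compute t_(k+1)/t_k: get (k + 3)*(10*k - (k + 1)**2 + 13)/((k + 7)*(-k**2 + 10*k + 3)).
Gosper form: A/B · C(k+1)/C(k) with A=k + 3, B=k + 7, C=k**2 - 10*k - 3.
Need (k + 3)·f(k+1) − (k + 6)·f(k) = k**2 - 10*k - 3.
From deg A=1, deg B=1, deg C=2: d=3.
Coefficient equations give f(k) = -k*(k**2 + 52*k - 13)/40.
Get s_k = R·t_k = k*(k**2 + 52*k - 13)/(20*(k + 3)*(k + 4)*(k + 5)) with R(k) = B(k−1)f(k)/C(k) = -k*(k + 6)*(k**2 + 52*k - 13)/(40*(k**2 - 10*k - 3)).
s_(k+1) − s_k = 2*(-k**2 + 10*k + 3)/(k**4 + 18*k**3 + 119*k**2 + 342*k + 360) = t_k.
Telescope: S(n) = s_(n+1) − s_(0) = (n**3 + 55*n**2 + 94*n + 40)/(20*(n**3 + 15*n**2 + 74*n + 120)) − (0) = (n**3 + 55*n**2 + 94*n + 40)/(20*(n**3 + 15*n**2 + 74*n + 120)).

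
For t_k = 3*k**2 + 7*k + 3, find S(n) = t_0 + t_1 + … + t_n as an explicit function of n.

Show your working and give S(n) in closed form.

Compute t_(k+1)/t_k: get (3*k**2 + 13*k + 13)/(3*k**2 + 7*k + 3).
Take A(k)=1, B(k)=1, C(k)=k**2 + 7*k/3 + 1.
Key eq: (1)·f(k+1) = (1)·f(k) + (k**2 + 7*k/3 + 1).
Degrees (0,0,2) ⇒ d ≤ 3.
A polynomial solution: f(k) = k**2*(k + 2)/3.
So s_k = (B(k−1)f/C)·t_k = (k**2*(k + 2)/(3*k**2 + 7*k + 3))·t_k = k**2*(k + 2).
Check: Δs_k = 3*k**2 + 7*k + 3. ✓
Σ_(k=0)^n t_k = s_(n+1) − s_(0) = (n**3 + 5*n**2 + 7*n + 3) − (0), i.e. n**3 + 5*n**2 + 7*n + 3.

S(n) = n**3 + 5*n**2 + 7*n + 3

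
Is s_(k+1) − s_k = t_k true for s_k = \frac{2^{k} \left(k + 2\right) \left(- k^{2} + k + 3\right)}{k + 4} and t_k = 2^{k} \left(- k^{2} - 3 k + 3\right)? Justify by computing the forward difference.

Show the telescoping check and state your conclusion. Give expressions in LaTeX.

Invalid: residual \frac{2^{k + 1} \left(k^{3} + 6 k^{2} + 10 k - 9\right)}{k^{2} + 9 k + 20} ≠ 0.

s_(k+1) = 2**(k + 1)*(-k**3 - 4*k**2 + 9)/(k + 5)
s_(k+1) − s_k = 2**k*(-k**4 - 10*k**3 - 32*k**2 - 13*k + 42)/(k**2 + 9*k + 20)
(s_(k+1) − s_k) − t_k = 2**(k + 1)*(k**3 + 6*k**2 + 10*k - 9)/(k**2 + 9*k + 20)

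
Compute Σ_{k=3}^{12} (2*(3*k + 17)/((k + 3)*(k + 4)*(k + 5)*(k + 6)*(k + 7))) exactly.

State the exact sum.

Σ = 2395/488376

The ratio is (k + 3)*(3*k + 20)/((k + 8)*(3*k + 17)).
Normal form (A,B,C) = (k + 3, k + 8, k + 17/3).
Need (k + 3)·f(k+1) − (k + 7)·f(k) = k + 17/3.
Degrees (1,1,1) ⇒ d ≤ 4.
Coefficient equations give f(k) = k*(k + 5)*(k**2 + 13*k + 54)/216.
Certificate R = B(k−1)f/C = k*(k + 5)*(k + 7)*(k**2 + 13*k + 54)/(72*(3*k + 17)) gives s_k = k*(k**2 + 13*k + 54)/(36*(k**3 + 13*k**2 + 54*k + 72)).
Verify: 2*(3*k + 17)/(k**5 + 25*k**4 + 245*k**3 + 1175*k**2 + 2754*k + 2520) matches t_k.
Σ_(k=3)^(12) t_k = s_(13) − s_(3) = 637/23256 − (17/756) = 2395/488376.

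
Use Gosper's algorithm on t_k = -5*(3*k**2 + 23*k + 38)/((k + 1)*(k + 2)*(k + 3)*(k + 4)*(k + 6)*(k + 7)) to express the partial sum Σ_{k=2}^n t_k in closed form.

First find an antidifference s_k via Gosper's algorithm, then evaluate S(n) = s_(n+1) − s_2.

S(n) = (-n**3 - 13*n**2 - 50*n + 64)/(24*(n**3 + 13*n**2 + 50*n + 56))

Compute t_(k+1)/t_k: get (k + 1)*(k + 6)*(23*k + 3*(k + 1)**2 + 61)/((k + 5)*(k + 8)*(3*k**2 + 23*k + 38)).
Gosper form: A/B · C(k+1)/C(k) with A=k + 1, B=k + 8, C=k**3 + 38*k**2/3 + 51*k + 190/3.
Solve (k + 1)·f(k+1) − (k + 7)·f(k) = k**3 + 38*k**2/3 + 51*k + 190/3.
d = 6 from the (1,1,3) case.
Solving with deg f ≤ 6: f(k) = k*(k + 2)*(k + 4)*(k + 5)*(k**2 + 10*k + 27)/54.
So s_k = (B(k−1)f/C)·t_k = (k*(k + 2)*(k + 4)*(k + 7)*(k**2 + 10*k + 27)/(18*(3*k**2 + 23*k + 38)))·t_k = 5*k*(-k**2 - 10*k - 27)/(18*(k**3 + 10*k**2 + 27*k + 18)).
Δs = 5*(-3*k**2 - 23*k - 38)/(k**6 + 23*k**5 + 207*k**4 + 925*k**3 + 2144*k**2 + 2412*k + 1008), as required.
s_(n+1) = 5*(-n**3 - 13*n**2 - 50*n - 38)/(18*(n**3 + 13*n**2 + 50*n + 56)) and s_(2) = -17/72, so S(n) = (-n**3 - 13*n**2 - 50*n + 64)/(24*(n**3 + 13*n**2 + 50*n + 56)).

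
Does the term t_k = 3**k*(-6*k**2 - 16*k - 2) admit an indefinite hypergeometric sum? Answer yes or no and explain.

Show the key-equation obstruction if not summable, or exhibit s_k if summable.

Yes. s_k = 3**k*(-3*k**2 + k + 2).

Ratio r(k) = 3*(3*k**2 + 14*k + 12)/(3*k**2 + 8*k + 1).
Normal form (A,B,C) = (3, 1, k**2 + 8*k/3 + 1/3).
Need (3)·f(k+1) − (1)·f(k) = k**2 + 8*k/3 + 1/3.
deg f ≤ 2 (via 0,0,2).
Coefficient equations give f(k) = (k - 1)*(3*k + 2)/6.
So s_k = (B(k−1)f/C)·t_k = ((k - 1)*(3*k + 2)/(2*(3*k**2 + 8*k + 1)))·t_k = 3**k*(-3*k**2 + k + 2).
Δs = 3**k*(-6*k**2 - 16*k - 2), as required.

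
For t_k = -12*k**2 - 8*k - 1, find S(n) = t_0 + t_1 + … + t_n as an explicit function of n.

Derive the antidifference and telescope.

r(k) = (12*k**2 + 32*k + 21)/(12*k**2 + 8*k + 1) after simplifying.
Gosper form: A/B · C(k+1)/C(k) with A=1, B=1, C=k**2 + 2*k/3 + 1/12.
Key eq: (1)·f(k+1) = (1)·f(k) + (k**2 + 2*k/3 + 1/12).
d = 3 from the (0,0,2) case.
Solving with deg f ≤ 3: f(k) = k*(4*k**2 - 2*k - 1)/12.
R(k) = B(k−1)·f(k)/C(k) = k*(4*k**2 - 2*k - 1)/((2*k + 1)*(6*k + 1)); s_k = R·t_k = k*(-4*k**2 + 2*k + 1).
s_(k+1) − s_k = -12*k**2 - 8*k - 1 = t_k.
Telescope: S(n) = s_(n+1) − s_(0) = -4*n**3 - 10*n**2 - 7*n - 1 − (0) = -4*n**3 - 10*n**2 - 7*n - 1.

S(n) = -4*n**3 - 10*n**2 - 7*n - 1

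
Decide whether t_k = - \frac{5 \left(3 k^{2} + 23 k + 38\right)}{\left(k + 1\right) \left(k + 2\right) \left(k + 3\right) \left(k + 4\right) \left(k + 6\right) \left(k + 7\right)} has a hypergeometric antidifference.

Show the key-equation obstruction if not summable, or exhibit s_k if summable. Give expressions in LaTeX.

Yes. s_k = \frac{5 k \left(- k^{2} - 10 k - 27\right)}{18 \left(k^{3} + 10 k^{2} + 27 k + 18\right)}.

Step 1: r(k) = (k + 1)*(k + 6)*(23*k + 3*(k + 1)**2 + 61)/((k + 5)*(k + 8)*(3*k**2 + 23*k + 38)).
Normal form (A,B,C) = (k + 1, k + 8, k**3 + 38*k**2/3 + 51*k + 190/3).
Key eq: (k + 1)·f(k+1) = (k + 7)·f(k) + (k**3 + 38*k**2/3 + 51*k + 190/3).
From deg A=1, deg B=1, deg C=3: d=6.
Solving with deg f ≤ 6: f(k) = k*(k + 2)*(k + 4)*(k + 5)*(k**2 + 10*k + 27)/54.
Then R = B(k−1)f/C = k*(k + 2)*(k + 4)*(k + 7)*(k**2 + 10*k + 27)/(18*(3*k**2 + 23*k + 38)), so s_k = R(k)·t_k = 5*k*(-k**2 - 10*k - 27)/(18*(k**3 + 10*k**2 + 27*k + 18)).
Δs = 5*(-3*k**2 - 23*k - 38)/(k**6 + 23*k**5 + 207*k**4 + 925*k**3 + 2144*k**2 + 2412*k + 1008), as required.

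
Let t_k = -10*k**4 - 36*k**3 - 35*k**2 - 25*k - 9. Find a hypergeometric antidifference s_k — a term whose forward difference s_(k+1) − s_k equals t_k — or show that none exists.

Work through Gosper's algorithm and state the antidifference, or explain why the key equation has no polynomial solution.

s_k = k*(-2*k**4 - 4*k**3 + 3*k**2 - 4*k - 2)

Ratio r(k) = (10*k**4 + 76*k**3 + 203*k**2 + 243*k + 115)/(10*k**4 + 36*k**3 + 35*k**2 + 25*k + 9).
Gosper form: A/B · C(k+1)/C(k) with A=1, B=1, C=k**4 + 18*k**3/5 + 7*k**2/2 + 5*k/2 + 9/10.
Key eq: (1)·f(k+1) = (1)·f(k) + (k**4 + 18*k**3/5 + 7*k**2/2 + 5*k/2 + 9/10).
Bound: deg f ≤ 5.
Match coefficients ⇒ f(k) = k*(2*k**4 + 4*k**3 - 3*k**2 + 4*k + 2)/10.
Then R = B(k−1)f/C = k*(2*k**4 + 4*k**3 - 3*k**2 + 4*k + 2)/(10*k**4 + 36*k**3 + 35*k**2 + 25*k + 9), so s_k = R(k)·t_k = k*(-2*k**4 - 4*k**3 + 3*k**2 - 4*k - 2).
Check: Δs_k = -10*k**4 - 36*k**3 - 35*k**2 - 25*k - 9. ✓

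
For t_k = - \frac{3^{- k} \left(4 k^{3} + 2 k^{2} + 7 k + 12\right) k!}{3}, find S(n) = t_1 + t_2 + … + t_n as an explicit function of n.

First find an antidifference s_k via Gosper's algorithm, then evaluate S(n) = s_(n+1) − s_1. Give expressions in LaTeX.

t_(k+1)/t_k = (4*k**4 + 18*k**3 + 37*k**2 + 48*k + 25)/(3*(4*k**3 + 2*k**2 + 7*k + 12)).
A = k/3 + 1/3, B = 1, C = k**3 + k**2/2 + 7*k/4 + 3.
f must satisfy (k/3 + 1/3)·f(k+1) − (1)·f(k) = k**3 + k**2/2 + 7*k/4 + 3.
From deg A=1, deg B=0, deg C=3: d=2.
Coefficient equations give f(k) = 3*(4*k**2 + 2*k - 3)/4.
Get s_k = R·t_k = -(4*k**2 + 2*k - 3)*factorial(k)/3**k with R(k) = B(k−1)f(k)/C(k) = 3*(4*k**2 + 2*k - 3)/(4*k**3 + 2*k**2 + 7*k + 12).
Δs = -(4*k**3 + 2*k**2 + 7*k + 12)*factorial(k)/(3*3**k), as required.
Evaluate: s_(n+1) = -3**(-n - 1)*(4*n**2 + 10*n + 3)*factorial(n + 1); subtract s_(1) = -1 ⇒ S(n) = 3**(-n - 1)*(3**(n + 1) - 4*n**3*factorial(n) - 14*n**2*factorial(n) - 13*n*factorial(n) - 3*factorial(n)).

S(n) = 3^{- n - 1} \left(3^{n + 1} - 4 n^{3} n! - 14 n^{2} n! - 13 n n! - 3 n!\right)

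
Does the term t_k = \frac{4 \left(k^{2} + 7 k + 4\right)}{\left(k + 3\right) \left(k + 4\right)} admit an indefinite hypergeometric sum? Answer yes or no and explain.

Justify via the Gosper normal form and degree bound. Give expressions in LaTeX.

r(k) = (k + 3)*(7*k + (k + 1)**2 + 11)/((k + 5)*(k**2 + 7*k + 4)) after simplifying.
Gosper form: A/B · C(k+1)/C(k) with A=k + 3, B=k + 5, C=k**2 + 7*k + 4.
Solve (k + 3)·f(k+1) − (k + 4)·f(k) = k**2 + 7*k + 4.
deg f ≤ 2 (via 1,1,2).
A polynomial solution: f(k) = k*(3*k + 1)/3.
Then R = B(k−1)f/C = k*(k + 4)*(3*k + 1)/(3*(k**2 + 7*k + 4)), so s_k = R(k)·t_k = 4*k*(3*k + 1)/(3*(k + 3)).
s_(k+1) − s_k = 4*(k**2 + 7*k + 4)/(k**2 + 7*k + 12) = t_k.

Yes. s_k = \frac{4 k \left(3 k + 1\right)}{3 \left(k + 3\right)}.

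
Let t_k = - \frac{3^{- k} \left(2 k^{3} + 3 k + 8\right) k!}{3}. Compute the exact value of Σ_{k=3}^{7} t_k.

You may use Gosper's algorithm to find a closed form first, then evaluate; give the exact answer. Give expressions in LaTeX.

Σ = -557570/729

Compute t_(k+1)/t_k: get (k + 1)*(3*k + 2*(k + 1)**3 + 11)/(3*(2*k**3 + 3*k + 8)).
Normal form (A,B,C) = (k/3 + 1/3, 1, k**3 + 3*k/2 + 4).
Key eq: (k/3 + 1/3)·f(k+1) = (1)·f(k) + (k**3 + 3*k/2 + 4).
Degrees (1,0,3) ⇒ d ≤ 2.
Coefficient equations give f(k) = 3*(2*k**2 - 3)/2.
Then R = B(k−1)f/C = 3*(2*k**2 - 3)/(2*k**3 + 3*k + 8), so s_k = R(k)·t_k = -(2*k**2 - 3)*factorial(k)/3**k.
Check: Δs_k = -(2*k**3 + 3*k + 8)*factorial(k)/(3*3**k). ✓
Σ_(k=3)^(7) t_k = s_(8) − s_(3) = -560000/729 − (-10/3) = -557570/729.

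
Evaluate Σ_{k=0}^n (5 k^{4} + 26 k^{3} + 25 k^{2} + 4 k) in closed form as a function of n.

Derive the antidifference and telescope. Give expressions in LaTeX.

S(n) = n \left(n^{4} + 9 n^{3} + 23 n^{2} + 21 n + 6\right)

Compute t_(k+1)/t_k: get (5*k**3 + 41*k**2 + 92*k + 60)/(k*(5*k**2 + 21*k + 4)).
Normal form (A,B,C) = (1, 1, k**4 + 26*k**3/5 + 5*k**2 + 4*k/5).
Set up (1)·f(k+1) − (1)·f(k) − (k**4 + 26*k**3/5 + 5*k**2 + 4*k/5) = 0.
Degrees (0,0,4) ⇒ d ≤ 5.
Solve for f: f(k) = k*(k - 1)*(k + 1)*(k**2 + 4*k - 2)/5 (degree 5 ≤ 5).
Certificate R = B(k−1)f/C = (k - 1)*(k**2 + 4*k - 2)/((k + 4)*(5*k + 1)) gives s_k = k*(k**4 + 4*k**3 - 3*k**2 - 4*k + 2).
Verify: k*(5*k**3 + 26*k**2 + 25*k + 4) matches t_k.
Σ_(k=0)^n t_k = s_(n+1) − s_(0) = (n*(n**4 + 9*n**3 + 23*n**2 + 21*n + 6)) − (0), i.e. n*(n**4 + 9*n**3 + 23*n**2 + 21*n + 6).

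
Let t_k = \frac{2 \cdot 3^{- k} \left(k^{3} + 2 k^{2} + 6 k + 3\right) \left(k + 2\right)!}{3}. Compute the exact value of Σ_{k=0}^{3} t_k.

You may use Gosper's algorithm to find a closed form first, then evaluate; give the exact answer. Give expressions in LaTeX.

r(k) = (k**4 + 8*k**3 + 28*k**2 + 51*k + 36)/(3*(k**3 + 2*k**2 + 6*k + 3)) after simplifying.
Gosper form: A/B · C(k+1)/C(k) with A=k/3 + 1, B=1, C=k**3 + 2*k**2 + 6*k + 3.
Solve (k/3 + 1)·f(k+1) − (1)·f(k) = k**3 + 2*k**2 + 6*k + 3.
deg f ≤ 2 (via 1,0,3).
Match coefficients ⇒ f(k) = 3*(k - 1)*(k + 1).
So s_k = (B(k−1)f/C)·t_k = (3*(k - 1)*(k + 1)/(k**3 + 2*k**2 + 6*k + 3))·t_k = 2*(k - 1)*(k + 1)*factorial(k + 2)/3**k.
Check: Δs_k = 2*(k**3 + 2*k**2 + 6*k + 3)*factorial(k + 2)/(3*3**k). ✓
Sum = s_(4) − s_(0); s_(4) = 800/3, s_(0) = -4 ⇒ 812/3.

Σ = 812/3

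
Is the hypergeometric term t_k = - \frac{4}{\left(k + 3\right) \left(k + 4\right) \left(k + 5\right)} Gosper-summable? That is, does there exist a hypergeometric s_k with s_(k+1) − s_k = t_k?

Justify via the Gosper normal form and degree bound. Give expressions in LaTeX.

Yes. s_k = \frac{k \left(- k - 7\right)}{6 \left(k + 3\right) \left(k + 4\right)}.

Compute t_(k+1)/t_k: get (k + 3)/(k + 6).
Normal form (A,B,C) = (k + 3, k + 6, 1).
Set up (k + 3)·f(k+1) − (k + 5)·f(k) − (1) = 0.
Bound: deg f ≤ 2.
Match coefficients ⇒ f(k) = k*(k + 7)/24.
So s_k = (B(k−1)f/C)·t_k = (k*(k + 5)*(k + 7)/24)·t_k = k*(-k - 7)/(6*(k + 3)*(k + 4)).
s_(k+1) − s_k = -4/(k**3 + 12*k**2 + 47*k + 60) = t_k.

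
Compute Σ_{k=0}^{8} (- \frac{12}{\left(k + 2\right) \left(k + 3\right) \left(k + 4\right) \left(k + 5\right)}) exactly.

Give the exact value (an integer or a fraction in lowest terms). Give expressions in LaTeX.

Σ = -47/286

Ratio r(k) = (k + 2)/(k + 6).
Take A(k)=k + 2, B(k)=k + 6, C(k)=1.
f must satisfy (k + 2)·f(k+1) − (k + 5)·f(k) = 1.
deg f ≤ 3 (via 1,1,0).
Match coefficients ⇒ f(k) = k*(k**2 + 9*k + 26)/72.
R(k) = B(k−1)·f(k)/C(k) = k*(k + 5)*(k**2 + 9*k + 26)/72; s_k = R·t_k = k*(-k**2 - 9*k - 26)/(6*(k + 2)*(k + 3)*(k + 4)).
Verify: -12/(k**4 + 14*k**3 + 71*k**2 + 154*k + 120) matches t_k.
Σ_(k=0)^(8) t_k = s_(9) − s_(0) = -47/286 − (0) = -47/286.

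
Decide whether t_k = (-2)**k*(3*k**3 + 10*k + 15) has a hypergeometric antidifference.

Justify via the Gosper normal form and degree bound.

Compute t_(k+1)/t_k: get 2*(-10*k - 3*(k + 1)**3 - 25)/(3*k**3 + 10*k + 15).
Take A(k)=-2, B(k)=1, C(k)=k**3 + 10*k/3 + 5.
Set up (-2)·f(k+1) − (1)·f(k) − (k**3 + 10*k/3 + 5) = 0.
Degrees (0,0,3) ⇒ d ≤ 3.
A polynomial solution: f(k) = -(k**3 - 2*k**2 + 4*k + 3)/3.
Get s_k = R·t_k = (-2)**k*(-k**3 + 2*k**2 - 4*k - 3) with R(k) = B(k−1)f(k)/C(k) = -(k**3 - 2*k**2 + 4*k + 3)/(3*k**3 + 10*k + 15).
s_(k+1) − s_k = (-2)**k*(3*k**3 + 10*k + 15) = t_k.

Yes. s_k = (-2)**k*(-k**3 + 2*k**2 - 4*k - 3).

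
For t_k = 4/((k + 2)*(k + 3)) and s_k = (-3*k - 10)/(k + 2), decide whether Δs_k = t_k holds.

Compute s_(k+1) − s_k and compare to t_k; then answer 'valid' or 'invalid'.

s_(k+1) = (-3*k - 13)/(k + 3)
s_(k+1) − s_k = 4/(k**2 + 5*k + 6)
(s_(k+1) − s_k) − t_k = 0

valid; difference matches t_k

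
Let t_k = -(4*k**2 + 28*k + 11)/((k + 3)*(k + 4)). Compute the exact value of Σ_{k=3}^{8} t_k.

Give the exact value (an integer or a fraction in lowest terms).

r(k) = (k + 3)*(28*k + 4*(k + 1)**2 + 39)/((k + 5)*(4*k**2 + 28*k + 11)) after simplifying.
Factor: A=k + 3; B=k + 5; C=k**2 + 7*k + 11/4.
Solve (k + 3)·f(k+1) − (k + 4)·f(k) = k**2 + 7*k + 11/4.
d = 2 from the (1,1,2) case.
Match coefficients ⇒ f(k) = k*(12*k - 1)/12.
Certificate R = B(k−1)f/C = k*(k + 4)*(12*k - 1)/(3*(4*k**2 + 28*k + 11)) gives s_k = k*(1 - 12*k)/(3*(k + 3)).
Verify: (-4*k**2 - 28*k - 11)/(k**2 + 7*k + 12) matches t_k.
Evaluate s at k=9 and k=3: -107/4 and -35/6; difference -251/12.

Σ = -251/12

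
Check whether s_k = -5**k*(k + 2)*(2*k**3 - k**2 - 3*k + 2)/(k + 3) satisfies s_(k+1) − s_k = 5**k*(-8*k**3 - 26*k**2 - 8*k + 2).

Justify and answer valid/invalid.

Invalid: residual 5**k*(8*k**4 + 48*k**3 + 87*k**2 + 25*k - 8)/(k**2 + 7*k + 12) ≠ 0.

s_(k+1) = 5**(k + 1)*k*(-2*k**3 - 11*k**2 - 16*k - 3)/(k + 4)
s_(k+1) − s_k = 5**k*(-8*k**5 - 74*k**4 - 238*k**3 - 279*k**2 - 57*k + 16)/(k**2 + 7*k + 12)
(s_(k+1) − s_k) − t_k = 5**k*(8*k**4 + 48*k**3 + 87*k**2 + 25*k - 8)/(k**2 + 7*k + 12)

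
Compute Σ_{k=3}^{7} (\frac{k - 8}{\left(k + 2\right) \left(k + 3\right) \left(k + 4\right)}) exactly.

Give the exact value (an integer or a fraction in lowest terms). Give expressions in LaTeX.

Σ = -1/22

The ratio is (k - 7)*(k + 2)/((k - 8)*(k + 5)).
Take A(k)=k + 2, B(k)=k + 5, C(k)=k - 8.
Need (k + 2)·f(k+1) − (k + 4)·f(k) = k - 8.
Degrees (1,1,1) ⇒ d ≤ 2.
Solving with deg f ≤ 2: f(k) = -k*(k + 7)/2.
Certificate R = B(k−1)f/C = -k*(k + 4)*(k + 7)/(2*(k - 8)) gives s_k = k*(-k - 7)/(2*(k + 2)*(k + 3)).
Δs = (k - 8)/(k**3 + 9*k**2 + 26*k + 24), as required.
Σ_(k=3)^(7) t_k = s_(8) − s_(3) = -6/11 − (-1/2) = -1/22.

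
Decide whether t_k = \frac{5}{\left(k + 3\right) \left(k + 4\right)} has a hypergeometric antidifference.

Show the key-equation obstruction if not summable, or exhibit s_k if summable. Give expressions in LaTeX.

Compute t_(k+1)/t_k: get (k + 3)/(k + 5).
Normal form (A,B,C) = (k + 3, k + 5, 1).
Key eq: (k + 3)·f(k+1) = (k + 4)·f(k) + (1).
Degrees (1,1,0) ⇒ d ≤ 1.
Solving with deg f ≤ 1: f(k) = k/3.
Certificate R = B(k−1)f/C = k*(k + 4)/3 gives s_k = 5*k/(3*(k + 3)).
s_(k+1) − s_k = 5/(k**2 + 7*k + 12) = t_k.

Yes. s_k = \frac{5 k}{3 \left(k + 3\right)}.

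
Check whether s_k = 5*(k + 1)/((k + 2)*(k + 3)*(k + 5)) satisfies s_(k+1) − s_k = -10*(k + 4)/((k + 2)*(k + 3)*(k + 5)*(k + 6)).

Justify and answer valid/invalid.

s_(k+1) = 5*(k + 2)/((k + 3)*(k + 4)*(k + 6))
s_(k+1) − s_k = 10*(-k**2 - 5*k - 2)/(k**5 + 20*k**4 + 155*k**3 + 580*k**2 + 1044*k + 720)
(s_(k+1) − s_k) − t_k = 10*(3*k + 14)/(k**5 + 20*k**4 + 155*k**3 + 580*k**2 + 1044*k + 720)

Invalid: residual 10*(3*k + 14)/(k**5 + 20*k**4 + 155*k**3 + 580*k**2 + 1044*k + 720) ≠ 0.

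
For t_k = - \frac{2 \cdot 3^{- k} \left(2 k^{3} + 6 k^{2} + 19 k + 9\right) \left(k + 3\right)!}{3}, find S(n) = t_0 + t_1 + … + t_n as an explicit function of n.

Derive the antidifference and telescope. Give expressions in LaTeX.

S(n) = \frac{3^{- n} \left(36 \cdot 3^{n} - 4 n^{6} n! - 48 n^{5} n! - 226 n^{4} n! - 540 n^{3} n! - 706 n^{2} n! - 492 n n! - 144 n!\right)}{3}

t_(k+1)/t_k = (2*k**4 + 20*k**3 + 85*k**2 + 184*k + 144)/(3*(2*k**3 + 6*k**2 + 19*k + 9)).
A = k/3 + 4/3, B = 1, C = k**3 + 3*k**2 + 19*k/2 + 9/2.
Solve (k/3 + 4/3)·f(k+1) − (1)·f(k) = k**3 + 3*k**2 + 19*k/2 + 9/2.
d = 2 from the (1,0,3) case.
Coefficient equations give f(k) = 3*(2*k**2 + 1)/2.
Then R = B(k−1)f/C = 3*(2*k**2 + 1)/(2*k**3 + 6*k**2 + 19*k + 9), so s_k = R(k)·t_k = -2*(2*k**2 + 1)*factorial(k + 3)/3**k.
Verify: -2*(2*k**3 + 6*k**2 + 19*k + 9)*factorial(k + 3)/(3*3**k) matches t_k.
s_(n+1) = -2*3**(-n - 1)*(2*n**2 + 4*n + 3)*factorial(n + 4) and s_(0) = -12, so S(n) = (36*3**n - 4*n**6*factorial(n) - 48*n**5*factorial(n) - 226*n**4*factorial(n) - 540*n**3*factorial(n) - 706*n**2*factorial(n) - 492*n*factorial(n) - 144*factorial(n))/(3*3**n).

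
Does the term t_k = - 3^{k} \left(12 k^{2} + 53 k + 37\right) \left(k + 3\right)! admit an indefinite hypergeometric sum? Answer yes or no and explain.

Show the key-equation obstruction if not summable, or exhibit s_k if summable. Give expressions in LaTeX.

Yes. s_k = - 3^{k} \left(4 k - 1\right) \left(k + 3\right)!.

The ratio is 3*(12*k**3 + 125*k**2 + 410*k + 408)/(12*k**2 + 53*k + 37).
So A=3*k + 12 and B=1, with C=k**2 + 53*k/12 + 37/12.
Solve (3*k + 12)·f(k+1) − (1)·f(k) = k**2 + 53*k/12 + 37/12.
From deg A=1, deg B=0, deg C=2: d=1.
A polynomial solution: f(k) = (4*k - 1)/12.
So s_k = (B(k−1)f/C)·t_k = ((4*k - 1)/(12*k**2 + 53*k + 37))·t_k = -3**k*(4*k - 1)*factorial(k + 3).
s_(k+1) − s_k = -3**k*(12*k**2 + 53*k + 37)*factorial(k + 3) = t_k.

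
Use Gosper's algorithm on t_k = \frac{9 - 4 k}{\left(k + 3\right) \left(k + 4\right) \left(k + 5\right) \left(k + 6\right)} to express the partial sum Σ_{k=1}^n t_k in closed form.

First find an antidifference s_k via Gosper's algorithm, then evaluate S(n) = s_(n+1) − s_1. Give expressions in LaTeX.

S(n) = \frac{n \left(- n^{2} - 15 n + 166\right)}{120 \left(n^{3} + 15 n^{2} + 74 n + 120\right)}

The ratio is (k + 3)*(4*k - 5)/((k + 7)*(4*k - 9)).
So A=k + 3 and B=k + 7, with C=k - 9/4.
Need (k + 3)·f(k+1) − (k + 6)·f(k) = k - 9/4.
Degrees (1,1,1) ⇒ d ≤ 3.
Solving with deg f ≤ 3: f(k) = -k*(k**2 + 12*k + 167)/240.
R(k) = B(k−1)·f(k)/C(k) = -k*(k + 6)*(k**2 + 12*k + 167)/(60*(4*k - 9)); s_k = R·t_k = k*(k**2 + 12*k + 167)/(60*(k + 3)*(k + 4)*(k + 5)).
Check: Δs_k = (9 - 4*k)/(k**4 + 18*k**3 + 119*k**2 + 342*k + 360). ✓
s_(n+1) = (n**3 + 15*n**2 + 194*n + 180)/(60*(n**3 + 15*n**2 + 74*n + 120)) and s_(1) = 1/40, so S(n) = n*(-n**2 - 15*n + 166)/(120*(n**3 + 15*n**2 + 74*n + 120)).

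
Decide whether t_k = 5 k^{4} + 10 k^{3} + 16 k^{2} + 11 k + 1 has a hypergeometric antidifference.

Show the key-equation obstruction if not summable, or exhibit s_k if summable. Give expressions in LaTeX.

The ratio is (5*k**4 + 30*k**3 + 76*k**2 + 93*k + 43)/(5*k**4 + 10*k**3 + 16*k**2 + 11*k + 1).
So A=1 and B=1, with C=k**4 + 2*k**3 + 16*k**2/5 + 11*k/5 + 1/5.
Set up (1)·f(k+1) − (1)·f(k) − (k**4 + 2*k**3 + 16*k**2/5 + 11*k/5 + 1/5) = 0.
d = 5 from the (0,0,4) case.
Coefficient equations give f(k) = k*(k**4 + 2*k**2 - 2)/5.
R(k) = B(k−1)·f(k)/C(k) = k*(k**4 + 2*k**2 - 2)/(5*k**4 + 10*k**3 + 16*k**2 + 11*k + 1); s_k = R·t_k = k*(k**4 + 2*k**2 - 2).
Check: Δs_k = 5*k**4 + 10*k**3 + 16*k**2 + 11*k + 1. ✓

Yes. s_k = k \left(k^{4} + 2 k^{2} - 2\right).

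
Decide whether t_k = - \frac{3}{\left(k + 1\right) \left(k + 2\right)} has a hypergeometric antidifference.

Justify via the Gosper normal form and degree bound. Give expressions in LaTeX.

Yes. s_k = - \frac{3 k}{k + 1}.

The ratio is (k + 1)/(k + 3).
Gosper form: A/B · C(k+1)/C(k) with A=k + 1, B=k + 3, C=1.
Solve (k + 1)·f(k+1) − (k + 2)·f(k) = 1.
From deg A=1, deg B=1, deg C=0: d=1.
Solving with deg f ≤ 1: f(k) = k.
So s_k = (B(k−1)f/C)·t_k = (k*(k + 2))·t_k = -3*k/(k + 1).
s_(k+1) − s_k = -3/(k**2 + 3*k + 2) = t_k.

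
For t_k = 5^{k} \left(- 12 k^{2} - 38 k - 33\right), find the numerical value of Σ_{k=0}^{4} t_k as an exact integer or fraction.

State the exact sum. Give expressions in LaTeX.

Σ = -271873

The ratio is 5*(12*k**2 + 62*k + 83)/(12*k**2 + 38*k + 33).
A = 5, B = 1, C = k**2 + 19*k/6 + 11/4.
Need (5)·f(k+1) − (1)·f(k) = k**2 + 19*k/6 + 11/4.
Degrees (0,0,2) ⇒ d ≤ 2.
Solve for f: f(k) = (3*k**2 + 2*k + 2)/12 (degree 2 ≤ 2).
Then R = B(k−1)f/C = (3*k**2 + 2*k + 2)/(12*k**2 + 38*k + 33), so s_k = R(k)·t_k = 5**k*(-3*k**2 - 2*k - 2).
Δs = 5**k*(-12*k**2 - 38*k - 33), as required.
Sum = s_(5) − s_(0); s_(5) = -271875, s_(0) = -2 ⇒ -271873.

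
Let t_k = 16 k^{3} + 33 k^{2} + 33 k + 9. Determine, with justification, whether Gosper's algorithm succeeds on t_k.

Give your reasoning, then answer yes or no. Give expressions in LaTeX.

Yes. s_k = k \left(4 k^{3} + 3 k^{2} + 4 k - 2\right).

Ratio r(k) = (16*k**3 + 81*k**2 + 147*k + 91)/(16*k**3 + 33*k**2 + 33*k + 9).
A = 1, B = 1, C = k**3 + 33*k**2/16 + 33*k/16 + 9/16.
Key eq: (1)·f(k+1) = (1)·f(k) + (k**3 + 33*k**2/16 + 33*k/16 + 9/16).
From deg A=0, deg B=0, deg C=3: d=4.
Solving with deg f ≤ 4: f(k) = k*(4*k**3 + 3*k**2 + 4*k - 2)/16.
Certificate R = B(k−1)f/C = k*(4*k**3 + 3*k**2 + 4*k - 2)/(16*k**3 + 33*k**2 + 33*k + 9) gives s_k = k*(4*k**3 + 3*k**2 + 4*k - 2).
s_(k+1) − s_k = 16*k**3 + 33*k**2 + 33*k + 9 = t_k.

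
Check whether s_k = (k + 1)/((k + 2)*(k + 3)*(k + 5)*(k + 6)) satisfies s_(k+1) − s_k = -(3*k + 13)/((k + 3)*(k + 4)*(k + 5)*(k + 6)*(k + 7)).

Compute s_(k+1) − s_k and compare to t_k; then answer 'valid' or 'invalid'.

Invalid: residual 2*(2*k + 9)/(k**6 + 27*k**5 + 295*k**4 + 1665*k**3 + 5104*k**2 + 8028*k + 5040) ≠ 0.

s_(k+1) = (k + 2)/((k + 3)*(k + 4)*(k + 6)*(k + 7))
s_(k+1) − s_k = (-(k + 1)*(k + 4)*(k + 7) + (k + 2)**2*(k + 5))/((k + 2)*(k + 3)*(k + 4)*(k + 5)*(k + 6)*(k + 7))
(s_(k+1) − s_k) − t_k = 2*(2*k + 9)/(k**6 + 27*k**5 + 295*k**4 + 1665*k**3 + 5104*k**2 + 8028*k + 5040)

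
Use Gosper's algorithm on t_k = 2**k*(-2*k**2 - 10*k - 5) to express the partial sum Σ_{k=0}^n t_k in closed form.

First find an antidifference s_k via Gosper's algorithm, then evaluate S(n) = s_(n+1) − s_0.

Step 1: r(k) = 2*(2*k**2 + 14*k + 17)/(2*k**2 + 10*k + 5).
A = 2, B = 1, C = k**2 + 5*k + 5/2.
Solve (2)·f(k+1) − (1)·f(k) = k**2 + 5*k + 5/2.
Degrees (0,0,2) ⇒ d ≤ 2.
Solve for f: f(k) = (2*k**2 + 2*k - 3)/2 (degree 2 ≤ 2).
R(k) = B(k−1)·f(k)/C(k) = (2*k**2 + 2*k - 3)/(2*k**2 + 10*k + 5); s_k = R·t_k = 2**k*(-2*k**2 - 2*k + 3).
Check: Δs_k = 2**k*(-2*k**2 - 10*k - 5). ✓
Telescope: S(n) = s_(n+1) − s_(0) = 2**(n + 1)*(-2*n**2 - 6*n - 1) − (3) = -4*2**n*n**2 - 12*2**n*n - 2*2**n - 3.

S(n) = -4*2**n*n**2 - 12*2**n*n - 2*2**n - 3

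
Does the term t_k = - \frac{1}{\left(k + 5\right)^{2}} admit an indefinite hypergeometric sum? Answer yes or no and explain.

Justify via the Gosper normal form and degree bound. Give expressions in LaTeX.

The ratio is (k + 5)**2/(k + 6)**2.
A = k**2 + 10*k + 25, B = k**2 + 12*k + 36, C = 1.
Solve (k**2 + 10*k + 25)·f(k+1) − (k**2 + 10*k + 25)·f(k) = 1.
Degrees (2,2,0) ⇒ d ≤ 0.
Generic f = c0 gives residual -1; -1 = 0 cannot hold, so t_k is not Gosper-summable.

No — key equation has no polynomial f.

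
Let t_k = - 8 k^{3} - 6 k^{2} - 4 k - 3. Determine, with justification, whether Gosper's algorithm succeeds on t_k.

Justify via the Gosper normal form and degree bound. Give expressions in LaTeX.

Yes. s_k = k \left(- 2 k^{3} + 2 k^{2} - k - 2\right).

Step 1: r(k) = (8*k**3 + 30*k**2 + 40*k + 21)/(8*k**3 + 6*k**2 + 4*k + 3).
So A=1 and B=1, with C=k**3 + 3*k**2/4 + k/2 + 3/8.
f must satisfy (1)·f(k+1) − (1)·f(k) = k**3 + 3*k**2/4 + k/2 + 3/8.
From deg A=0, deg B=0, deg C=3: d=4.
Solve for f: f(k) = k*(2*k**3 - 2*k**2 + k + 2)/8 (degree 4 ≤ 4).
So s_k = (B(k−1)f/C)·t_k = (k*(2*k**3 - 2*k**2 + k + 2)/((4*k + 3)*(2*k**2 + 1)))·t_k = k*(-2*k**3 + 2*k**2 - k - 2).
Check: Δs_k = -8*k**3 - 6*k**2 - 4*k - 3. ✓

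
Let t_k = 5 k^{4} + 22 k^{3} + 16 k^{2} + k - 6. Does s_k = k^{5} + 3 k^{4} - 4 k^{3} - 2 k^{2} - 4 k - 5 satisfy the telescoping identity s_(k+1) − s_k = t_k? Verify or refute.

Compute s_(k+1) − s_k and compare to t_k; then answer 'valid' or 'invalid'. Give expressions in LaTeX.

valid; difference matches t_k

s_(k+1) = k**5 + 8*k**4 + 18*k**3 + 14*k**2 - 3*k - 11
s_(k+1) − s_k = 5*k**4 + 22*k**3 + 16*k**2 + k - 6
(s_(k+1) − s_k) − t_k = 0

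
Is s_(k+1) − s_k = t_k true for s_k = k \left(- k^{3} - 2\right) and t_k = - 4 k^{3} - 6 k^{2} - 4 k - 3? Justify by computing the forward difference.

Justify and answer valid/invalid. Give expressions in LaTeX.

s_(k+1) = -(k + 1)*((k + 1)**3 + 2)
s_(k+1) − s_k = k*(k**3 + 2) - (k + 1)*((k + 1)**3 + 2)
(s_(k+1) − s_k) − t_k = 0

Valid — Δs_k = t_k.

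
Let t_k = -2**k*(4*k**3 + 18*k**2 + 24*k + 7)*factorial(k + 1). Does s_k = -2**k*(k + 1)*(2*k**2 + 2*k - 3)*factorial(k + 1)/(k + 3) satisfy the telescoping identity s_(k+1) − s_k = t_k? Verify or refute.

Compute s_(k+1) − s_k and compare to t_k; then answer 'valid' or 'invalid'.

s_(k+1) = -2**(k + 1)*(k + 2)*(2*k**2 + 6*k + 1)*factorial(k + 2)/(k + 4)
s_(k+1) − s_k = -2**k*(4*k**5 + 38*k**4 + 138*k**3 + 239*k**2 + 183*k + 36)*factorial(k + 1)/((k + 3)*(k + 4))
(s_(k+1) − s_k) − t_k = 2**(k + 1)*(4*k**4 + 30*k**3 + 76*k**2 + 77*k + 24)*factorial(k + 1)/((k + 3)*(k + 4))

Invalid: residual 2**(k + 1)*(4*k**4 + 30*k**3 + 76*k**2 + 77*k + 24)*factorial(k + 1)/((k + 3)*(k + 4)) ≠ 0.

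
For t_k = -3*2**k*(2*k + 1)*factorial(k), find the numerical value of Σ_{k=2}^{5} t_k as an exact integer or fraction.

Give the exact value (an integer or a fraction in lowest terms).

t_(k+1)/t_k = 2*(k + 1)*(2*k + 3)/(2*k + 1).
So A=2*k + 2 and B=1, with C=k + 1/2.
Set up (2*k + 2)·f(k+1) − (1)·f(k) − (k + 1/2) = 0.
d = 0 from the (1,0,1) case.
Solve for f: f(k) = 1/2 (degree 0 ≤ 0).
So s_k = (B(k−1)f/C)·t_k = (1/(2*k + 1))·t_k = -3*2**k*factorial(k).
Δs = -3*2**k*(2*k + 1)*factorial(k), as required.
Evaluate s at k=6 and k=2: -138240 and -24; difference -138216.

Σ = -138216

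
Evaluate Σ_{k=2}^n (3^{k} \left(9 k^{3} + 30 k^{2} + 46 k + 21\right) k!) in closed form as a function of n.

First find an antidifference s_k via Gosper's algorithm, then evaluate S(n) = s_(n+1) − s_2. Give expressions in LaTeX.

Ratio r(k) = 3*(9*k**4 + 66*k**3 + 190*k**2 + 239*k + 106)/(9*k**3 + 30*k**2 + 46*k + 21).
Take A(k)=3*k + 3, B(k)=1, C(k)=k**3 + 10*k**2/3 + 46*k/9 + 7/3.
Key eq: (3*k + 3)·f(k+1) = (1)·f(k) + (k**3 + 10*k**2/3 + 46*k/9 + 7/3).
Degrees (1,0,3) ⇒ d ≤ 2.
Coefficient equations give f(k) = (3*k**2 + 2*k + 3)/9.
R(k) = B(k−1)·f(k)/C(k) = (3*k**2 + 2*k + 3)/(9*k**3 + 30*k**2 + 46*k + 21); s_k = R·t_k = 3**k*(3*k**2 + 2*k + 3)*factorial(k).
Verify: 3**k*(9*k**3 + 30*k**2 + 46*k + 21)*factorial(k) matches t_k.
Σ_(k=2)^n t_k = s_(n+1) − s_(2) = (3**(n + 1)*(3*n**2 + 8*n + 8)*factorial(n + 1)) − (342), i.e. 9*3**n*n**3*factorial(n) + 33*3**n*n**2*factorial(n) + 48*3**n*n*factorial(n) + 24*3**n*factorial(n) - 342.

S(n) = 9 \cdot 3^{n} n^{3} n! + 33 \cdot 3^{n} n^{2} n! + 48 \cdot 3^{n} n n! + 24 \cdot 3^{n} n! - 342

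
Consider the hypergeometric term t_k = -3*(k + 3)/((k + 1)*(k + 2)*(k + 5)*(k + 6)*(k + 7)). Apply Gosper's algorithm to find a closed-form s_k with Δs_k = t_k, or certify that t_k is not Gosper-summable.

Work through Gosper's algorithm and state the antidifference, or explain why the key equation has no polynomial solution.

Ratio r(k) = (k + 1)*(k + 4)*(k + 5)/((k + 3)**2*(k + 8)).
Factor: A=k + 1; B=k + 8; C=k**3 + 10*k**2 + 33*k + 36.
f must satisfy (k + 1)·f(k+1) − (k + 7)·f(k) = k**3 + 10*k**2 + 33*k + 36.
deg f ≤ 6 (via 1,1,3).
Coefficient equations give f(k) = k*(k + 2)*(k + 3)*(k + 4)*(k**2 + 12*k + 41)/90.
Certificate R = B(k−1)f/C = k*(k + 2)*(k + 7)*(k**2 + 12*k + 41)/(90*(k + 3)) gives s_k = k*(-k**2 - 12*k - 41)/(30*(k**3 + 12*k**2 + 41*k + 30)).
Verify: 3*(-k - 3)/(k**5 + 21*k**4 + 163*k**3 + 567*k**2 + 844*k + 420) matches t_k.

s_k = k*(-k**2 - 12*k - 41)/(30*(k**3 + 12*k**2 + 41*k + 30))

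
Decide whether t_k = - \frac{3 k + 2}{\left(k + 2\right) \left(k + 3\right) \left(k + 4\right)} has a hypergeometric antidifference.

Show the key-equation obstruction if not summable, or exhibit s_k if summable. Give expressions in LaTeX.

t_(k+1)/t_k = (k + 2)*(3*k + 5)/((k + 5)*(3*k + 2)).
A = k + 2, B = k + 5, C = k + 2/3.
Solve (k + 2)·f(k+1) − (k + 4)·f(k) = k + 2/3.
From deg A=1, deg B=1, deg C=1: d=2.
A polynomial solution: f(k) = k*(2*k + 1)/9.
Then R = B(k−1)f/C = k*(k + 4)*(2*k + 1)/(3*(3*k + 2)), so s_k = R(k)·t_k = k*(-2*k - 1)/(3*(k + 2)*(k + 3)).
Δs = (-3*k - 2)/(k**3 + 9*k**2 + 26*k + 24), as required.

Yes. s_k = \frac{k \left(- 2 k - 1\right)}{3 \left(k + 2\right) \left(k + 3\right)}.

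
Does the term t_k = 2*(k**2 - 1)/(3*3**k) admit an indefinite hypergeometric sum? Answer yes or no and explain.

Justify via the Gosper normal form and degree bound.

t_(k+1)/t_k = k*(k + 2)/(3*(k**2 - 1)).
A = 1/3, B = 1, C = k**2 - 1.
f must satisfy (1/3)·f(k+1) − (1)·f(k) = k**2 - 1.
Bound: deg f ≤ 2.
Match coefficients ⇒ f(k) = -3*k*(k + 1)/2.
Certificate R = B(k−1)f/C = -3*k/(2*(k - 1)) gives s_k = k*(-k - 1)/3**k.
Δs = 2*(k**2 - 1)/(3*3**k), as required.

Yes. s_k = k*(-k - 1)/3**k.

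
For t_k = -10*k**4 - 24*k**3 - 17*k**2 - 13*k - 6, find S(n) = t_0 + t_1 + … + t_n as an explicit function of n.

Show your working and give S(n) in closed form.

r(k) = (10*k**4 + 64*k**3 + 149*k**2 + 159*k + 70)/(10*k**4 + 24*k**3 + 17*k**2 + 13*k + 6) after simplifying.
Take A(k)=1, B(k)=1, C(k)=k**4 + 12*k**3/5 + 17*k**2/10 + 13*k/10 + 3/5.
f must satisfy (1)·f(k+1) − (1)·f(k) = k**4 + 12*k**3/5 + 17*k**2/10 + 13*k/10 + 3/5.
Bound: deg f ≤ 5.
Solving with deg f ≤ 5: f(k) = k*(2*k**4 + k**3 - 3*k**2 + 4*k + 2)/10.
Then R = B(k−1)f/C = k*(2*k**4 + k**3 - 3*k**2 + 4*k + 2)/(10*k**4 + 24*k**3 + 17*k**2 + 13*k + 6), so s_k = R(k)·t_k = k*(-2*k**4 - k**3 + 3*k**2 - 4*k - 2).
Verify: -10*k**4 - 24*k**3 - 17*k**2 - 13*k - 6 matches t_k.
Σ_(k=0)^n t_k = s_(n+1) − s_(0) = (-2*n**5 - 11*n**4 - 21*n**3 - 21*n**2 - 15*n - 6) − (0), i.e. -2*n**5 - 11*n**4 - 21*n**3 - 21*n**2 - 15*n - 6.

S(n) = -2*n**5 - 11*n**4 - 21*n**3 - 21*n**2 - 15*n - 6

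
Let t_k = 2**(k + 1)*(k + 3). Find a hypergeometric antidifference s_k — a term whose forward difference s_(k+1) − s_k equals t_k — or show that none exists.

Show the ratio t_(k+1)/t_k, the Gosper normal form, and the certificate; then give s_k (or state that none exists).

s_k = 2**(k + 1)*(k + 1)

The ratio is 2*(k + 4)/(k + 3).
Take A(k)=2, B(k)=1, C(k)=k + 3.
Need (2)·f(k+1) − (1)·f(k) = k + 3.
Degrees (0,0,1) ⇒ d ≤ 1.
Match coefficients ⇒ f(k) = k + 1.
Get s_k = R·t_k = 2**(k + 1)*(k + 1) with R(k) = B(k−1)f(k)/C(k) = (k + 1)/(k + 3).
Δs = 2**(k + 1)*(k + 3), as required.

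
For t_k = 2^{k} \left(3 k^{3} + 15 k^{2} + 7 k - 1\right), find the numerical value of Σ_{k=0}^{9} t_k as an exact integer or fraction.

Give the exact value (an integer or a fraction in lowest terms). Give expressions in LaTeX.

Ratio r(k) = 2*(3*k**3 + 24*k**2 + 46*k + 24)/(3*k**3 + 15*k**2 + 7*k - 1).
Gosper form: A/B · C(k+1)/C(k) with A=2, B=1, C=k**3 + 5*k**2 + 7*k/3 - 1/3.
f must satisfy (2)·f(k+1) − (1)·f(k) = k**3 + 5*k**2 + 7*k/3 - 1/3.
d = 3 from the (0,0,3) case.
Match coefficients ⇒ f(k) = (3*k**3 - 3*k**2 + k - 3)/3.
Certificate R = B(k−1)f/C = (3*k**3 - 3*k**2 + k - 3)/(3*k**3 + 15*k**2 + 7*k - 1) gives s_k = 2**k*(3*k**3 - 3*k**2 + k - 3).
s_(k+1) − s_k = 2**k*(3*k**3 + 15*k**2 + 7*k - 1) = t_k.
Telescoping: Σ = s_(10) − s_(0) = 2771968 − (-3) = 2771971.

Σ = 2771971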